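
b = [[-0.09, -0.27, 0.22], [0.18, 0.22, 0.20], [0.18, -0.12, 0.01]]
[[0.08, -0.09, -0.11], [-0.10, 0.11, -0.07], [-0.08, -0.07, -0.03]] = b@ [[-0.49, -0.09, -0.07], [-0.09, 0.46, 0.1], [0.06, 0.13, -0.42]]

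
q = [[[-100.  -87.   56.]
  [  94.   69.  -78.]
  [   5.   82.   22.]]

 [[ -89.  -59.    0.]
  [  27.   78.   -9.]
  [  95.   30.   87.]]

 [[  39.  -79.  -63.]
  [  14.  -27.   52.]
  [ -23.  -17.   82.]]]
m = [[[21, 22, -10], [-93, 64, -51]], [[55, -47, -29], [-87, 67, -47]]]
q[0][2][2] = 22.0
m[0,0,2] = -10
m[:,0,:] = [[21, 22, -10], [55, -47, -29]]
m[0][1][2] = -51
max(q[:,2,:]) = 95.0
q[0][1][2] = -78.0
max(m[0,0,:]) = 22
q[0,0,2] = 56.0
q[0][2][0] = 5.0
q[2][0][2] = -63.0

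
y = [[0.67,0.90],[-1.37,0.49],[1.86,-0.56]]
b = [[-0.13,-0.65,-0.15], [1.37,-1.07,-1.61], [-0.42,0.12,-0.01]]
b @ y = [[0.52, -0.35], [-0.61, 1.61], [-0.46, -0.31]]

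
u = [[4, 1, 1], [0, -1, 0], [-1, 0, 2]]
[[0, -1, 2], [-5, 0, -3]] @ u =[[-2, 1, 4], [-17, -5, -11]]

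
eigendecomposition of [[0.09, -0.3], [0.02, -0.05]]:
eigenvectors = [[-0.97+0.00j, (-0.97-0j)], [(-0.23+0.11j), -0.23-0.11j]]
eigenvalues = [(0.02+0.03j), (0.02-0.03j)]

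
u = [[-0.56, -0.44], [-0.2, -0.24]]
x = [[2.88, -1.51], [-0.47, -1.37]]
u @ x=[[-1.41, 1.45], [-0.46, 0.63]]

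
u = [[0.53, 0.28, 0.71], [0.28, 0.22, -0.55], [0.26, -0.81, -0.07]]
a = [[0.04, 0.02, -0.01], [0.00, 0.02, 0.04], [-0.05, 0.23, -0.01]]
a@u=[[0.02, 0.02, 0.02], [0.02, -0.03, -0.01], [0.04, 0.04, -0.16]]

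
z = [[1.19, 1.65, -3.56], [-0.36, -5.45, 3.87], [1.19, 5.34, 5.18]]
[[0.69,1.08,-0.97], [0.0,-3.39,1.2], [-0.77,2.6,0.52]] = z @ [[0.37,-0.11,-0.12], [-0.11,0.58,-0.07], [-0.12,-0.07,0.20]]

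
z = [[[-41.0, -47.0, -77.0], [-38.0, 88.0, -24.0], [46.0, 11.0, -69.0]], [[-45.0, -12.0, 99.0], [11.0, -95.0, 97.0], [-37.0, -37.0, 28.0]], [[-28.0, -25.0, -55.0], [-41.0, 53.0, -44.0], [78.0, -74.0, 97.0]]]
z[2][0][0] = -28.0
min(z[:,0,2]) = -77.0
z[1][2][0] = -37.0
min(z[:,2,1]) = -74.0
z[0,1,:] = [-38.0, 88.0, -24.0]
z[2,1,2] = -44.0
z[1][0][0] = -45.0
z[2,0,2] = -55.0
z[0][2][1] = 11.0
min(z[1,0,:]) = -45.0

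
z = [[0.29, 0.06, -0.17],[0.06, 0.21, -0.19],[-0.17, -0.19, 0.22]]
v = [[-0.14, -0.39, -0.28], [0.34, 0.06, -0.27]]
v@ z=[[-0.02, -0.04, 0.04], [0.15, 0.08, -0.13]]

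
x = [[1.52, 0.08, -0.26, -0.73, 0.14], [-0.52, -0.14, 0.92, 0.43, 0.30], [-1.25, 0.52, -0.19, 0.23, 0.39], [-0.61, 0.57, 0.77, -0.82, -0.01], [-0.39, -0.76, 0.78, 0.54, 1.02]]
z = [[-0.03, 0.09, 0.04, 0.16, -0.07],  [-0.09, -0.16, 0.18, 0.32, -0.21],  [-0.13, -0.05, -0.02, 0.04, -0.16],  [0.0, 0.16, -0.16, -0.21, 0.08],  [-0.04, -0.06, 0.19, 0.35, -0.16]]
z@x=[[-0.21, 0.15, 0.15, -0.1, -0.03], [-0.39, 0.45, -0.08, -0.34, -0.21], [-0.11, 0.13, -0.1, -0.05, -0.20], [0.21, -0.29, 0.08, 0.25, 0.07], [-0.42, 0.43, 0.06, -0.33, -0.12]]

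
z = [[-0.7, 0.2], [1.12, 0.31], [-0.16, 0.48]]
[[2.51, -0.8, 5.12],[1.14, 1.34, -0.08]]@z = [[-3.47, 2.71],[0.72, 0.60]]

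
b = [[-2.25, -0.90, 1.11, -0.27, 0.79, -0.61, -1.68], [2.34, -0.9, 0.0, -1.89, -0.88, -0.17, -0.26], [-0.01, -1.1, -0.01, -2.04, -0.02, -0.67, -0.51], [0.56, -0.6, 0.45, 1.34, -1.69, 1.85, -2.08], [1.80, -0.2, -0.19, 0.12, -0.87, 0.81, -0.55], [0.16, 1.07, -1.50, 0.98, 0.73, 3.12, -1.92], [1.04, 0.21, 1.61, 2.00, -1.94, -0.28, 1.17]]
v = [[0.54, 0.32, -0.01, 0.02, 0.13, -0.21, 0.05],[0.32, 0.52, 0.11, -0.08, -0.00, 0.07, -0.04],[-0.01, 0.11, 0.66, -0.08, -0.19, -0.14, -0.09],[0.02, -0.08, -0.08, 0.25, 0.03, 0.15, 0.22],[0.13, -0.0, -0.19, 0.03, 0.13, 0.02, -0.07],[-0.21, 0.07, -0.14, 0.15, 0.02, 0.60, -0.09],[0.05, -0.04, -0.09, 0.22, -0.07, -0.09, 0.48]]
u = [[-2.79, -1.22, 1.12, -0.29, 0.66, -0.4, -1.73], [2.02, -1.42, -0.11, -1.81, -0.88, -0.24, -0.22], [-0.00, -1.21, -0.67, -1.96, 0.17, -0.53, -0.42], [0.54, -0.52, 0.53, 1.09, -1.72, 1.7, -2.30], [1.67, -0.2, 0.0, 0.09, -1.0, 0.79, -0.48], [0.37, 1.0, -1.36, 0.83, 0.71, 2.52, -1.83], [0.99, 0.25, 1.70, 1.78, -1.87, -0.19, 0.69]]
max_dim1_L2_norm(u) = 3.77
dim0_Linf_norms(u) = [2.79, 1.42, 1.7, 1.96, 1.87, 2.52, 2.3]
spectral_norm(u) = 4.99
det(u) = -0.00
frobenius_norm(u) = 8.58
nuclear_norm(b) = 18.22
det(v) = -0.00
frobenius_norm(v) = 1.54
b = u + v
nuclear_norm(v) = 3.19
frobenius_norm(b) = 8.80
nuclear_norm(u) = 17.49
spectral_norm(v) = 0.97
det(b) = -1.13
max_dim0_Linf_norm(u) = 2.79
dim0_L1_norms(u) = [8.38, 5.82, 5.49, 7.85, 7.01, 6.37, 7.67]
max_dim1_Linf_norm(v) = 0.66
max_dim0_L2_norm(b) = 3.9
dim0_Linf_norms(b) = [2.34, 1.1, 1.61, 2.04, 1.94, 3.12, 2.08]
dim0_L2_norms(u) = [4.01, 2.52, 2.6, 3.5, 3.03, 3.22, 3.54]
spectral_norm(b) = 5.30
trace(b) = 1.60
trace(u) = -1.58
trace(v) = 3.18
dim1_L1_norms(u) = [8.21, 6.7, 4.96, 8.4, 4.23, 8.62, 7.47]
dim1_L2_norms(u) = [3.77, 3.2, 2.5, 3.63, 2.17, 3.73, 3.33]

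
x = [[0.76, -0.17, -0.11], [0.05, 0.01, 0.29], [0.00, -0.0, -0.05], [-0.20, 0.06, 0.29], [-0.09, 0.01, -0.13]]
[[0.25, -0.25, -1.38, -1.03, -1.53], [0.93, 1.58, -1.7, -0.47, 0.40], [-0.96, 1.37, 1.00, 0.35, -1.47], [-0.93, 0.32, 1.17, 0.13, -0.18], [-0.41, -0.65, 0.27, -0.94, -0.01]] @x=[[0.52, -0.12, -0.13], [0.84, -0.17, 0.25], [-0.6, 0.18, 0.75], [-0.70, 0.17, 0.2], [-0.16, 0.01, -0.43]]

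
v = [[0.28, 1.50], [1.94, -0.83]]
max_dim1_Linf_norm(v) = 1.94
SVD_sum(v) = [[-0.51, 0.35], [1.70, -1.17]] + [[0.79, 1.15], [0.24, 0.34]]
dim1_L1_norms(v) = [1.78, 2.77]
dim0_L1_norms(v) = [2.22, 2.33]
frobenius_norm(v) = 2.60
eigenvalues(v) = [1.52, -2.07]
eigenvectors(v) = [[0.77, -0.54], [0.64, 0.84]]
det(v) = -3.14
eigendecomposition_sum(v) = [[0.99, 0.64],  [0.82, 0.52]] + [[-0.71, 0.86], [1.12, -1.35]]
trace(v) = -0.55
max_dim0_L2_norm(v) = 1.96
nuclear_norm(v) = 3.61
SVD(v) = [[0.29, -0.96], [-0.96, -0.29]] @ diag([2.1594972049827446, 1.455153538865131]) @ [[-0.82, 0.57],[-0.57, -0.82]]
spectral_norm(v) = 2.16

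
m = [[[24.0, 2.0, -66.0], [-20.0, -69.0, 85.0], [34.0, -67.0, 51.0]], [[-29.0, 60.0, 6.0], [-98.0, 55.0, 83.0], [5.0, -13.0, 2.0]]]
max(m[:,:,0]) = 34.0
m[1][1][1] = 55.0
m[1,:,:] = [[-29.0, 60.0, 6.0], [-98.0, 55.0, 83.0], [5.0, -13.0, 2.0]]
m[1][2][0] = 5.0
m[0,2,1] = -67.0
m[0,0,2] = -66.0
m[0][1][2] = 85.0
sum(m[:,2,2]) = 53.0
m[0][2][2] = 51.0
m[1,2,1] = -13.0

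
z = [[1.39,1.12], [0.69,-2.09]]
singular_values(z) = [2.37, 1.55]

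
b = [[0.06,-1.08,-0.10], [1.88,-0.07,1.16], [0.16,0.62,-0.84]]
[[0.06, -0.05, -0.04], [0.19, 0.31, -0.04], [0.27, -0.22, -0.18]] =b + [[0.00, 1.03, 0.06],[-1.69, 0.38, -1.2],[0.11, -0.84, 0.66]]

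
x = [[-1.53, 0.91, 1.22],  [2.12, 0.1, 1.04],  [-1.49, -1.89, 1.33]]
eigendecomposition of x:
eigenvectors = [[(-0.76+0j), 0.13-0.29j, 0.13+0.29j],[(0.65+0j), -0.02-0.56j, -0.02+0.56j],[(0.03+0j), 0.76+0.00j, 0.76-0.00j]]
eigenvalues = [(-2.35+0j), (1.12+1.95j), (1.12-1.95j)]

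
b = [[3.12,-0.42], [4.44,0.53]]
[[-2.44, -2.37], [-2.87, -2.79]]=b @ [[-0.71, -0.69], [0.53, 0.52]]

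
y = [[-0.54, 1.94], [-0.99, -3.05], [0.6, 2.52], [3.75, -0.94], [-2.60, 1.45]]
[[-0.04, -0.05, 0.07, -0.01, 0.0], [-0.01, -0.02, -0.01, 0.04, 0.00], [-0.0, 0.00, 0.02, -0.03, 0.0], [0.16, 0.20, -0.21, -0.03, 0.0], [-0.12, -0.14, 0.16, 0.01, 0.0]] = y @ [[0.04, 0.05, -0.05, -0.01, 0.0], [-0.01, -0.01, 0.02, -0.01, -0.00]]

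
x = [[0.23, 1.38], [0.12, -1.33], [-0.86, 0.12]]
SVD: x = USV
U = [[0.72, 0.23], [-0.69, 0.16], [0.05, -0.96]]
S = [1.92, 0.9]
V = [[0.02, 1.00], [1.00, -0.02]]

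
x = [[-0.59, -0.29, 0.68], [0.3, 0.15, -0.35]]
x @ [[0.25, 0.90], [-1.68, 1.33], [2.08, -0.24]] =[[1.75, -1.08], [-0.9, 0.55]]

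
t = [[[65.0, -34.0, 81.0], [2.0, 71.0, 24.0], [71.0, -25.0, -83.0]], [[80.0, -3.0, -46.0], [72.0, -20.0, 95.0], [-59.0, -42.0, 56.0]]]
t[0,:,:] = [[65.0, -34.0, 81.0], [2.0, 71.0, 24.0], [71.0, -25.0, -83.0]]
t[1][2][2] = 56.0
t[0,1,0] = 2.0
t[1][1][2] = 95.0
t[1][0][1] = -3.0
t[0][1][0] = 2.0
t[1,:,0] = [80.0, 72.0, -59.0]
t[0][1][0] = 2.0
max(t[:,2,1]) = -25.0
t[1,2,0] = -59.0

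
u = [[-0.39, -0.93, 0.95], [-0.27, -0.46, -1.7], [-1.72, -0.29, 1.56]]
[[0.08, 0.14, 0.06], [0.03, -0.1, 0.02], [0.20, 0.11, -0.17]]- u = [[0.47, 1.07, -0.89],  [0.3, 0.36, 1.72],  [1.92, 0.40, -1.73]]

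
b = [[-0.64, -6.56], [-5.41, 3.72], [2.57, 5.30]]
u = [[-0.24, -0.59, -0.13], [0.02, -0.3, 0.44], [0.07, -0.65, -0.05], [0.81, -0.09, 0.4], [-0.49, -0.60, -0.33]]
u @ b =[[3.01, -1.31], [2.74, 1.08], [3.34, -3.14], [1.00, -3.53], [2.71, -0.77]]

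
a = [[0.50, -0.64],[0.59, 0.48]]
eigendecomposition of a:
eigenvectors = [[0.72+0.00j, 0.72-0.00j],  [0.01-0.69j, 0.01+0.69j]]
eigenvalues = [(0.49+0.61j), (0.49-0.61j)]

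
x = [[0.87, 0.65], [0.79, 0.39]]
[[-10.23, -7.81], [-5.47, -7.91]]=x @ [[2.49, -12.02], [-19.07, 4.07]]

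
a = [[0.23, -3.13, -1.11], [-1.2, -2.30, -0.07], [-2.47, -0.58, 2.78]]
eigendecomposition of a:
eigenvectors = [[-0.35, 0.68, -0.66], [0.06, -0.3, -0.68], [0.93, 0.67, -0.32]]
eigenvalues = [3.68, 0.54, -3.51]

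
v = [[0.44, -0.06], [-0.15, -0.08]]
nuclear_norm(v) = 0.56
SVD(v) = [[-0.95, 0.31], [0.31, 0.95]] @ diag([0.46594125100899375, 0.09486174470340433]) @ [[-1.00, 0.07], [-0.07, -1.0]]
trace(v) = 0.36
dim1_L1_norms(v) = [0.5, 0.23]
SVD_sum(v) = [[0.44, -0.03], [-0.14, 0.01]] + [[-0.00, -0.03], [-0.01, -0.09]]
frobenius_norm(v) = 0.48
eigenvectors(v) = [[0.96,0.11], [-0.27,0.99]]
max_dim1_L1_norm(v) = 0.5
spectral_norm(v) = 0.47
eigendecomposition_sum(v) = [[0.44, -0.05], [-0.12, 0.01]] + [[-0.0, -0.01], [-0.03, -0.09]]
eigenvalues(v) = [0.46, -0.1]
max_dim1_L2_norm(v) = 0.44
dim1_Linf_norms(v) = [0.44, 0.15]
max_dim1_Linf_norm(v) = 0.44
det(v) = -0.04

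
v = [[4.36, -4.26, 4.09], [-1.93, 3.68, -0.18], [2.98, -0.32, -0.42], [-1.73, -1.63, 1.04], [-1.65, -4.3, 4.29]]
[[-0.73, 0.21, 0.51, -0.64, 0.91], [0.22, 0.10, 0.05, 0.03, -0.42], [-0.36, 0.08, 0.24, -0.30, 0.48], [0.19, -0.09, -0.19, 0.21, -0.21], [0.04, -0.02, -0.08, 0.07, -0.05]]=v @ [[-0.13, 0.04, 0.1, -0.12, 0.16], [-0.01, 0.05, 0.07, -0.06, -0.03], [-0.05, 0.06, 0.09, -0.09, 0.02]]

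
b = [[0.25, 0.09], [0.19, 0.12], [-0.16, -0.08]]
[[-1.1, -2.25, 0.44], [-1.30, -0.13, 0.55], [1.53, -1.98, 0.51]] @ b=[[-0.77,-0.4], [-0.44,-0.18], [-0.08,-0.14]]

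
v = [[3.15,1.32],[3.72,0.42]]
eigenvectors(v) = [[0.73, -0.32], [0.68, 0.95]]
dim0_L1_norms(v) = [6.87, 1.74]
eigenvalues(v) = [4.39, -0.82]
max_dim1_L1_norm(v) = 4.47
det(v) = -3.59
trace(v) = 3.57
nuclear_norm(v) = 5.73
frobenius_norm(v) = 5.07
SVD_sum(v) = [[3.28, 0.81], [3.61, 0.89]] + [[-0.13, 0.51], [0.11, -0.47]]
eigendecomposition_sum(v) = [[3.34, 1.11], [3.14, 1.04]] + [[-0.19, 0.21], [0.58, -0.62]]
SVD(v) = [[-0.67, -0.74], [-0.74, 0.67]] @ diag([5.016808358050051, 0.715076148811545]) @ [[-0.97, -0.24], [0.24, -0.97]]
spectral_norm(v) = 5.02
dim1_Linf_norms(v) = [3.15, 3.72]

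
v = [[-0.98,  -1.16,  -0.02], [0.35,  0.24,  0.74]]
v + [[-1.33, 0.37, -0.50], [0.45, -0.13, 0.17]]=[[-2.31, -0.79, -0.52],  [0.8, 0.11, 0.91]]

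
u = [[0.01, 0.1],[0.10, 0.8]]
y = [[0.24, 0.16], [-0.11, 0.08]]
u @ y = [[-0.01, 0.01],  [-0.06, 0.08]]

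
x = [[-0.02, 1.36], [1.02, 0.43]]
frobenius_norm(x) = 1.75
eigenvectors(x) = [[-0.81, -0.69], [0.58, -0.72]]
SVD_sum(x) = [[0.43, 1.2], [0.25, 0.71]] + [[-0.45, 0.16], [0.77, -0.28]]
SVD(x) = [[0.86, 0.51], [0.51, -0.86]] @ diag([1.4774017046936119, 0.9447667452701807]) @ [[0.34,0.94],  [-0.94,0.34]]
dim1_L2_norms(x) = [1.36, 1.11]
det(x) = -1.40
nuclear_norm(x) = 2.42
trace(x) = 0.41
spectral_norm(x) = 1.48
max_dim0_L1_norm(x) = 1.79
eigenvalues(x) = [-0.99, 1.4]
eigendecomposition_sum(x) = [[-0.59, 0.56], [0.42, -0.40]] + [[0.57,0.80], [0.60,0.83]]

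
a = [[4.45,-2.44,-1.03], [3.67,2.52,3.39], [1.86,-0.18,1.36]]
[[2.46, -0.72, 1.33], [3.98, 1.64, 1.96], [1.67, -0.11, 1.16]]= a @ [[0.71, 0.17, 0.28], [0.17, 0.7, -0.22], [0.28, -0.22, 0.44]]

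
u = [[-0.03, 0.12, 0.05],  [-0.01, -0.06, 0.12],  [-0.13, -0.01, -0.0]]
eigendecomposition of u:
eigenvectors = [[0.13+0.58j, (0.13-0.58j), 0.55+0.00j], [(-0.3+0.4j), -0.30-0.40j, (-0.68+0j)], [(-0.62+0j), (-0.62-0j), 0.48+0.00j]]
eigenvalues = [(0.02+0.13j), (0.02-0.13j), (-0.14+0j)]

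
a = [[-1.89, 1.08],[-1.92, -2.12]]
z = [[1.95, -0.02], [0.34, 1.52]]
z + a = [[0.06, 1.06], [-1.58, -0.6]]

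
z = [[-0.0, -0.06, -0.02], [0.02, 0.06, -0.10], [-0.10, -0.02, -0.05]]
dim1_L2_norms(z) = [0.06, 0.12, 0.11]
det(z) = -0.00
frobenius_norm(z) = 0.18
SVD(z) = [[0.0, 0.31, 0.95], [0.80, -0.57, 0.18], [0.60, 0.76, -0.25]] @ diag([0.12382329275272848, 0.11155320462787308, 0.05588984441849862]) @ [[-0.35,0.29,-0.89], [-0.79,-0.61,0.11], [0.51,-0.74,-0.44]]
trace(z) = 0.01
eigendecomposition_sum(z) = [[(-0.03-0j), -0.01+0.00j, -0.03+0.00j], [(-0.03-0j), (-0.01+0j), (-0.04+0j)], [(-0.06-0j), (-0.03+0j), -0.07+0.00j]] + [[(0.01+0.03j),-0.02+0.02j,(0.01-0.02j)], [0.03-0.04j,0.04+0.01j,-0.03+0.01j], [(-0.02-0.01j),-0.02j,(0.01+0.01j)]] + [[(0.01-0.03j), (-0.02-0.02j), 0.01+0.02j], [0.03+0.04j, 0.04-0.01j, -0.03-0.01j], [(-0.02+0.01j), 0.00+0.02j, 0.01-0.01j]]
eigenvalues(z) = [(-0.11+0j), (0.06+0.06j), (0.06-0.06j)]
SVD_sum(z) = [[-0.00,  0.00,  -0.0], [-0.03,  0.03,  -0.09], [-0.03,  0.02,  -0.07]] + [[-0.03, -0.02, 0.00], [0.05, 0.04, -0.01], [-0.07, -0.05, 0.01]] + [[0.03,  -0.04,  -0.02],[0.01,  -0.01,  -0.00],[-0.01,  0.01,  0.01]]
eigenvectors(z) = [[(-0.39+0j), 0.31-0.44j, 0.31+0.44j], [-0.44+0.00j, (-0.76+0j), (-0.76-0j)], [(-0.81+0j), 0.06+0.37j, (0.06-0.37j)]]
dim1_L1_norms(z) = [0.08, 0.18, 0.17]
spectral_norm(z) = 0.12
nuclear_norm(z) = 0.29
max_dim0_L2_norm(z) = 0.11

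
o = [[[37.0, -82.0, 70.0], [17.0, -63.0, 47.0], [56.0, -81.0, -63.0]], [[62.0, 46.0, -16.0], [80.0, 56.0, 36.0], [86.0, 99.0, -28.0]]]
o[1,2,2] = -28.0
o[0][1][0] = 17.0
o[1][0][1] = 46.0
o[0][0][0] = 37.0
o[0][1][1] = -63.0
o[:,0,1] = [-82.0, 46.0]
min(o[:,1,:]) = -63.0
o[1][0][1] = 46.0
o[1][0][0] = 62.0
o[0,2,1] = -81.0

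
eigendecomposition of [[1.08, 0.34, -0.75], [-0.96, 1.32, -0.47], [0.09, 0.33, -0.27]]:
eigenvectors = [[(0.14-0.36j), 0.14+0.36j, 0.36+0.00j], [0.90+0.00j, (0.9-0j), (0.54+0j)], [(0.2-0.09j), 0.20+0.09j, 0.76+0.00j]]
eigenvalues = [(1.06+0.43j), (1.06-0.43j), (0.01+0j)]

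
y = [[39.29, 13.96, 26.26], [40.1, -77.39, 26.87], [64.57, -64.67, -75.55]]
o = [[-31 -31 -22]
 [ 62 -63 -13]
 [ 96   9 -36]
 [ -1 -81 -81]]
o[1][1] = -63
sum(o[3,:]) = -163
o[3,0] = -1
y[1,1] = -77.39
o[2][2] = -36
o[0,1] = -31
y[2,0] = 64.57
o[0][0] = -31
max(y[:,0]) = 64.57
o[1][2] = -13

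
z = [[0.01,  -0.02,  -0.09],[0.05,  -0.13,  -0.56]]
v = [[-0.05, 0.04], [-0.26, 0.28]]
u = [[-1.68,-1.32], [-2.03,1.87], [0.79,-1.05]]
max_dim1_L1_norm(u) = 3.9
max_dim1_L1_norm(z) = 0.74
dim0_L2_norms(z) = [0.05, 0.13, 0.57]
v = z @ u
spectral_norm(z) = 0.58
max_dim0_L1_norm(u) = 4.5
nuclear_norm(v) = 0.40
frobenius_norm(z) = 0.58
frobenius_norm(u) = 3.73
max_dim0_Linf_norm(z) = 0.56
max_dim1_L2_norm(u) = 2.76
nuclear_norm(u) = 5.19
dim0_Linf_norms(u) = [2.03, 1.87]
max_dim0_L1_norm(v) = 0.32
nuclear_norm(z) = 0.59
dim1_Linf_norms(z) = [0.09, 0.56]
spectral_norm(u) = 3.07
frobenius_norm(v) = 0.39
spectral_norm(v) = 0.39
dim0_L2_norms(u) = [2.75, 2.52]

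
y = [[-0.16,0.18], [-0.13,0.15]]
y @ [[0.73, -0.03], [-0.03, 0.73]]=[[-0.12, 0.14], [-0.10, 0.11]]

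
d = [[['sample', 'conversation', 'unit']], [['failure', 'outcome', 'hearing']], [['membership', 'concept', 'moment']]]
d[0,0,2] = 'unit'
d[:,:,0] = [['sample'], ['failure'], ['membership']]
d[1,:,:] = [['failure', 'outcome', 'hearing']]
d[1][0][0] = 'failure'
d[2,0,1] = 'concept'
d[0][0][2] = 'unit'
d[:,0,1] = ['conversation', 'outcome', 'concept']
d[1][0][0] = 'failure'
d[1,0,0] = 'failure'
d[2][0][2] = 'moment'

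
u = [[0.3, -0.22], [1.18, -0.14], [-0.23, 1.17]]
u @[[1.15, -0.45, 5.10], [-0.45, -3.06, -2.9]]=[[0.44, 0.54, 2.17],[1.42, -0.1, 6.42],[-0.79, -3.48, -4.57]]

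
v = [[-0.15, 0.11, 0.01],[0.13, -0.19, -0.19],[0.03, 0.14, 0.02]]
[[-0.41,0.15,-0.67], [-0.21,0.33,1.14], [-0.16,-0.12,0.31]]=v @ [[1.5, -1.34, 5.39], [-2.05, -0.2, 1.61], [4.19, -2.46, -3.90]]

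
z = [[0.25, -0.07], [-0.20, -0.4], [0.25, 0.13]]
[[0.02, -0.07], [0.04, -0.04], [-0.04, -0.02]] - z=[[-0.23,  0.00],  [0.24,  0.36],  [-0.29,  -0.15]]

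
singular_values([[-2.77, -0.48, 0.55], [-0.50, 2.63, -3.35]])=[4.32, 2.81]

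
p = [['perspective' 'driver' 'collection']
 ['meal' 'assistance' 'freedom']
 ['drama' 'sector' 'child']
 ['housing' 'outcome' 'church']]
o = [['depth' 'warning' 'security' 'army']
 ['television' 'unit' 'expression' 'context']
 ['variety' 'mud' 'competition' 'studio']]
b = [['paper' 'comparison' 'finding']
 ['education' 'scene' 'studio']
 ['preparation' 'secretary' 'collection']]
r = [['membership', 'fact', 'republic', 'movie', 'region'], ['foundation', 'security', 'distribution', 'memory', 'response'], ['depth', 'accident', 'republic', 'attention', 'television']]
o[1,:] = ['television', 'unit', 'expression', 'context']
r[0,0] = 'membership'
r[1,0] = 'foundation'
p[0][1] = 'driver'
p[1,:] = ['meal', 'assistance', 'freedom']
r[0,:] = ['membership', 'fact', 'republic', 'movie', 'region']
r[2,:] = ['depth', 'accident', 'republic', 'attention', 'television']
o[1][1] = 'unit'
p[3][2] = 'church'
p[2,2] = 'child'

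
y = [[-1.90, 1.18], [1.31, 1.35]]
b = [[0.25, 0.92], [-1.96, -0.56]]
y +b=[[-1.65,2.1], [-0.65,0.79]]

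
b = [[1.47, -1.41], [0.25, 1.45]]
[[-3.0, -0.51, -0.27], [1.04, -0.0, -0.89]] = b@[[-1.16, -0.30, -0.66], [0.92, 0.05, -0.50]]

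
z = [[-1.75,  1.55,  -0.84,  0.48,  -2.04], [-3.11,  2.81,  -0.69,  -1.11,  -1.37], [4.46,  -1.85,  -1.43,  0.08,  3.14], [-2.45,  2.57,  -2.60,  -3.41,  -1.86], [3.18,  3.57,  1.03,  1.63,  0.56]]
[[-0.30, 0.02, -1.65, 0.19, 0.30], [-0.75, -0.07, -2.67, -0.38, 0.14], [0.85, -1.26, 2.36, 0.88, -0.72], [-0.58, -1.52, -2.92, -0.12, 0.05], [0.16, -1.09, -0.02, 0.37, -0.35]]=z@[[0.17, -0.38, 0.36, 0.14, -0.04],[-0.10, -0.2, -0.43, -0.01, -0.06],[-0.04, 0.26, 0.23, -0.29, 0.06],[0.03, 0.3, 0.05, 0.18, 0.02],[-0.05, 0.13, 0.09, -0.06, -0.18]]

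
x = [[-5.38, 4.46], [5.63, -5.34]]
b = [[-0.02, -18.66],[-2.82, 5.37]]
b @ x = [[-104.95, 99.56], [45.4, -41.25]]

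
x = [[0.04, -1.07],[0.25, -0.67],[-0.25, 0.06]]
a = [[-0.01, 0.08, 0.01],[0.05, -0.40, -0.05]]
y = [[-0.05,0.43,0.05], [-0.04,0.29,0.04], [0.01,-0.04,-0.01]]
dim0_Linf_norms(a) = [0.05, 0.4, 0.05]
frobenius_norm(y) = 0.53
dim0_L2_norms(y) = [0.06, 0.52, 0.06]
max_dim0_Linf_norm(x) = 1.07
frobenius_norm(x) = 1.31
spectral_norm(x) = 1.28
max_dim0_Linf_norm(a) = 0.4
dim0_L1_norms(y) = [0.1, 0.76, 0.1]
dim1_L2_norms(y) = [0.44, 0.3, 0.04]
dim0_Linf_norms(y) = [0.05, 0.43, 0.05]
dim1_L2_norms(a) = [0.08, 0.41]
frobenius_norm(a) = 0.41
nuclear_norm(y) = 0.54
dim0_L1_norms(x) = [0.54, 1.8]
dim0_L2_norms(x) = [0.36, 1.26]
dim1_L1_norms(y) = [0.53, 0.37, 0.06]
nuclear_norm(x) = 1.58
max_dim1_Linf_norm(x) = 1.07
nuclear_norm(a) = 0.41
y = x @ a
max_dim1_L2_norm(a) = 0.41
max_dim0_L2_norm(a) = 0.41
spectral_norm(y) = 0.53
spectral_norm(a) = 0.41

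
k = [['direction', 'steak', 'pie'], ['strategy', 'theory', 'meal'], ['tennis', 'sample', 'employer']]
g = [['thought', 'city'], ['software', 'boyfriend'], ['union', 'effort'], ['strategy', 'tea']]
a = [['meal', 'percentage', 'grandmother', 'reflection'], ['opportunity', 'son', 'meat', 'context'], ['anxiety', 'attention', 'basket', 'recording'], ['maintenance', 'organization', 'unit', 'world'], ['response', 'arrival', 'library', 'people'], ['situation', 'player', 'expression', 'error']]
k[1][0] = 'strategy'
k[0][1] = 'steak'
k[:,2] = ['pie', 'meal', 'employer']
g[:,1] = ['city', 'boyfriend', 'effort', 'tea']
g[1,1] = 'boyfriend'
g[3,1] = 'tea'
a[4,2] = 'library'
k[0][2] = 'pie'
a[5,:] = ['situation', 'player', 'expression', 'error']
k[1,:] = ['strategy', 'theory', 'meal']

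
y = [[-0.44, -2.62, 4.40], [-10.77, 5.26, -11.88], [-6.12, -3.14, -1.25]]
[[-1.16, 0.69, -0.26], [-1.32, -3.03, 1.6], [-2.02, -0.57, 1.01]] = y@[[0.37, 0.11, -0.05],[0.01, -0.08, -0.16],[-0.22, 0.12, -0.16]]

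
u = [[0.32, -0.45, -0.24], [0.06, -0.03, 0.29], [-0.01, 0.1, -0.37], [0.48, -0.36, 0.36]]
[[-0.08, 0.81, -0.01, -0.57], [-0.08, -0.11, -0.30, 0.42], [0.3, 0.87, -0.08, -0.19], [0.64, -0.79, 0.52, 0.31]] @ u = [[-0.25, 0.22, 0.05], [0.17, -0.14, 0.25], [0.06, -0.10, 0.14], [0.3, -0.32, -0.46]]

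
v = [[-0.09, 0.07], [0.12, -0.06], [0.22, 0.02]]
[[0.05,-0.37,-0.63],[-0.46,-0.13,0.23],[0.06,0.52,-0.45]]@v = [[-0.19, 0.01], [0.08, -0.02], [-0.04, -0.04]]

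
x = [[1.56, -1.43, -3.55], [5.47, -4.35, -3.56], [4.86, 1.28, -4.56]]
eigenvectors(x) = [[0.24+0.46j, (0.24-0.46j), 0.35+0.00j], [(0.36+0.43j), 0.36-0.43j, -0.60+0.00j], [0.65+0.00j, 0.65-0.00j, (0.72+0j)]]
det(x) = -72.78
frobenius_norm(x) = 11.16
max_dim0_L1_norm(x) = 11.89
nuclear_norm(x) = 16.03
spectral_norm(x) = 10.28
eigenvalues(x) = [(-2.04+4.25j), (-2.04-4.25j), (-3.28+0j)]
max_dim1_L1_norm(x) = 13.38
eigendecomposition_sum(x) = [[(1.28+2.43j), -1.25+0.25j, -1.67-0.97j], [(1.88+2.27j), (-1.25+0.54j), (-1.96-0.65j)], [(3.45+0.02j), (-0.46+1.53j), (-2.06+1.28j)]] + [[1.28-2.43j, (-1.25-0.25j), -1.67+0.97j],[1.88-2.27j, -1.25-0.54j, -1.96+0.65j],[3.45-0.02j, -0.46-1.53j, (-2.06-1.28j)]] + [[-0.99-0.00j, 1.07+0.00j, -0.21+0.00j], [(1.72+0j), (-1.84-0j), 0.37-0.00j], [-2.04-0.00j, 2.20+0.00j, -0.44+0.00j]]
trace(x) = -7.35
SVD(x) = [[-0.37, -0.02, -0.93],[-0.72, -0.62, 0.3],[-0.59, 0.78, 0.22]] @ diag([10.28212778726642, 3.9680369661626265, 1.7838527970353026]) @ [[-0.72, 0.28, 0.64], [0.09, 0.94, -0.32], [0.69, 0.17, 0.7]]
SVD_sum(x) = [[2.71, -1.07, -2.41], [5.32, -2.11, -4.73], [4.32, -1.71, -3.84]] + [[-0.01, -0.07, 0.02], [-0.22, -2.34, 0.79], [0.27, 2.92, -0.99]] + [[-1.15, -0.29, -1.16], [0.37, 0.09, 0.37], [0.27, 0.07, 0.27]]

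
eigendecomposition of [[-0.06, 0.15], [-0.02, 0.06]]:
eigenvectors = [[-0.97, -0.87], [-0.23, -0.49]]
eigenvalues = [-0.02, 0.02]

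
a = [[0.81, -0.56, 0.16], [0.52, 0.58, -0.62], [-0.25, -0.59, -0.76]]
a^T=[[0.81, 0.52, -0.25],[-0.56, 0.58, -0.59],[0.16, -0.62, -0.76]]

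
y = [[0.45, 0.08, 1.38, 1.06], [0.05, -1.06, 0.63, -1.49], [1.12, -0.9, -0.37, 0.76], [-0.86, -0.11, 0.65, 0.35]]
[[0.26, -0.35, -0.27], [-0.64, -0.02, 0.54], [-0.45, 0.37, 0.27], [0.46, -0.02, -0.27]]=y@[[-0.39, -0.11, 0.2], [0.23, -0.33, -0.22], [0.08, -0.29, -0.07], [0.29, 0.12, -0.23]]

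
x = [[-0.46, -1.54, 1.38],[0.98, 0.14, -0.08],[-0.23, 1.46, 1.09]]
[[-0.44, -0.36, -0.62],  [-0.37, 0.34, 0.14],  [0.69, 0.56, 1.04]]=x@ [[-0.44,0.32,0.08], [0.41,0.30,0.57], [-0.01,0.18,0.21]]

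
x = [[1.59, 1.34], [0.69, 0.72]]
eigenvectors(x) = [[0.91, -0.67], [0.42, 0.74]]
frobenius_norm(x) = 2.31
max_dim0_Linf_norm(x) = 1.59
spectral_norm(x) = 2.30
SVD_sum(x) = [[1.56, 1.37], [0.75, 0.66]] + [[0.03,-0.03], [-0.06,0.06]]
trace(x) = 2.31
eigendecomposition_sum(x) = [[1.56, 1.4], [0.72, 0.65]] + [[0.03, -0.06], [-0.03, 0.07]]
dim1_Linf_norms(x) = [1.59, 0.72]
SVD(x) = [[-0.90, -0.43], [-0.43, 0.90]] @ diag([2.304141258154456, 0.09556705745392245]) @ [[-0.75, -0.66], [-0.66, 0.75]]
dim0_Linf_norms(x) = [1.59, 1.34]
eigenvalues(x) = [2.21, 0.1]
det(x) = 0.22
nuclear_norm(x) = 2.40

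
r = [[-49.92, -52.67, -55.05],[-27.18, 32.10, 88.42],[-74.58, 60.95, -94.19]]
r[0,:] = [-49.92, -52.67, -55.05]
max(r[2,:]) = 60.95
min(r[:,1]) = -52.67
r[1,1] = 32.1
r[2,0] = -74.58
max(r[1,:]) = 88.42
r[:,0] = [-49.92, -27.18, -74.58]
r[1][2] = 88.42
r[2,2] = -94.19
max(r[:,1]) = 60.95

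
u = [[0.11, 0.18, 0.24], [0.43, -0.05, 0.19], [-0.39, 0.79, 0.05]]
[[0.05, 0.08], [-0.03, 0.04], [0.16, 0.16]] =u@ [[-0.13, 0.03], [0.13, 0.20], [0.15, 0.19]]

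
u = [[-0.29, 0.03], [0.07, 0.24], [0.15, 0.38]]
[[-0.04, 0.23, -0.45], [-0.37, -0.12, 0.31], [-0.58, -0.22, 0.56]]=u@[[-0.03, -0.83, 1.65], [-1.52, -0.26, 0.81]]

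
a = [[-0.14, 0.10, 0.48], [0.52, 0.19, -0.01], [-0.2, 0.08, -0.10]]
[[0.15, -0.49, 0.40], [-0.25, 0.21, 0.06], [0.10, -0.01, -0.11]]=a@[[-0.52, 0.44, 0.12], [0.09, -0.12, 0.03], [0.14, -0.86, 0.86]]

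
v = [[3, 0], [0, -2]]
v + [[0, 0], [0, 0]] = [[3, 0], [0, -2]]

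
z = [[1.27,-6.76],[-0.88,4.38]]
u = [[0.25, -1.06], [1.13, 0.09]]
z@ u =[[-7.32, -1.95], [4.73, 1.33]]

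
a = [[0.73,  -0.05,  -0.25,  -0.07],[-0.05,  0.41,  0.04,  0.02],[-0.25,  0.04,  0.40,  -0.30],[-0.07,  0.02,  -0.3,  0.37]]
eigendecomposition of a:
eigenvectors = [[0.3,0.80,0.48,-0.17],[-0.06,-0.12,-0.1,-0.99],[0.70,-0.54,0.46,-0.03],[0.65,0.2,-0.74,0.01]]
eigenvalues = [0.01, 0.89, 0.61, 0.4]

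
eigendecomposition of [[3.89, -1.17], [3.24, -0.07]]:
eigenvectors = [[0.59, 0.45], [0.81, 0.89]]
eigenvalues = [2.27, 1.55]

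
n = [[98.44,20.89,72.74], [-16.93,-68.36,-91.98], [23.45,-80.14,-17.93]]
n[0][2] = 72.74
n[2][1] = -80.14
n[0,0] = 98.44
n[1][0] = -16.93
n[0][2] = 72.74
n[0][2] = 72.74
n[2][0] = 23.45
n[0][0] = 98.44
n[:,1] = [20.89, -68.36, -80.14]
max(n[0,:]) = 98.44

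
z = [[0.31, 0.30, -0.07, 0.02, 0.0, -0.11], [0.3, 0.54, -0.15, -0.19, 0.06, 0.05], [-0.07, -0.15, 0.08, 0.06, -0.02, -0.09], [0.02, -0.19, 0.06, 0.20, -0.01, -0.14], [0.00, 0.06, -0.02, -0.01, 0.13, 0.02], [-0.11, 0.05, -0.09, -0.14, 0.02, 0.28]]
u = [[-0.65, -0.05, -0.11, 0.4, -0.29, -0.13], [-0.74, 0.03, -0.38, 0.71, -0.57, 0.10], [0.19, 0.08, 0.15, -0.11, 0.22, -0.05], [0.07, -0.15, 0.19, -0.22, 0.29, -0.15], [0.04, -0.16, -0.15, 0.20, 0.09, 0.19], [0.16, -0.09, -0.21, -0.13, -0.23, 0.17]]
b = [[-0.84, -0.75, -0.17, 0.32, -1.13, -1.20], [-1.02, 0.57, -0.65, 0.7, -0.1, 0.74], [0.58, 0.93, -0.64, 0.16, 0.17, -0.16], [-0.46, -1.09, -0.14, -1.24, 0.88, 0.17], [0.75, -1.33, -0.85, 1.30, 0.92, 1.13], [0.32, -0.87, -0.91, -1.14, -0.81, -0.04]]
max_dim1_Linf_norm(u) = 0.74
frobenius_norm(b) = 4.79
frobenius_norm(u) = 1.70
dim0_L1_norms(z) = [0.81, 1.29, 0.47, 0.62, 0.24, 0.69]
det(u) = -0.00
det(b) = -21.54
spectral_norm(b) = 2.78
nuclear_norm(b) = 10.95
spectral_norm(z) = 0.83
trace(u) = -0.43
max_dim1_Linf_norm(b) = 1.33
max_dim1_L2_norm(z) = 0.67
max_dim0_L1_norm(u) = 1.85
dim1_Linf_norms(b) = [1.2, 1.02, 0.93, 1.24, 1.33, 1.14]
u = z @ b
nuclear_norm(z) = 1.54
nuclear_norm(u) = 2.71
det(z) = 0.00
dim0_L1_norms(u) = [1.85, 0.56, 1.19, 1.77, 1.69, 0.79]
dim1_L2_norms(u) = [0.84, 1.24, 0.36, 0.47, 0.37, 0.42]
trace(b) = -1.27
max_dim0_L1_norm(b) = 5.54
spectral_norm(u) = 1.55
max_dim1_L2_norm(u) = 1.24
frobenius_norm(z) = 0.97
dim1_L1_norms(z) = [0.81, 1.29, 0.47, 0.62, 0.24, 0.69]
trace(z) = 1.54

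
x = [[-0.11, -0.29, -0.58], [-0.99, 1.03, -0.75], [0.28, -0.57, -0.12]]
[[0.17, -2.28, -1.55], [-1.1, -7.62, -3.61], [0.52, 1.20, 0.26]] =x @ [[-0.93, 3.5, -0.18],[-1.50, -1.21, -1.25],[0.63, 3.88, 3.33]]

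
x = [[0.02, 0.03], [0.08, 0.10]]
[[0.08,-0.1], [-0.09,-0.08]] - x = [[0.06, -0.13], [-0.17, -0.18]]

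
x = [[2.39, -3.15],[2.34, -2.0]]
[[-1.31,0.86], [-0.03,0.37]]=x @[[0.98, -0.22], [1.16, -0.44]]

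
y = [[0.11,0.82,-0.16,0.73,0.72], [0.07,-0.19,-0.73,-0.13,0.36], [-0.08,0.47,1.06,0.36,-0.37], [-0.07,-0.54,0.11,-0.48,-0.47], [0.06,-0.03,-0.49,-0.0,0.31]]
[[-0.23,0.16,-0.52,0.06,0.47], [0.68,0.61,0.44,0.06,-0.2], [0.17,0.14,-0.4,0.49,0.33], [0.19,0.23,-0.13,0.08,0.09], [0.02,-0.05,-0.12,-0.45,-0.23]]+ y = [[-0.12, 0.98, -0.68, 0.79, 1.19], [0.75, 0.42, -0.29, -0.07, 0.16], [0.09, 0.61, 0.66, 0.85, -0.04], [0.12, -0.31, -0.02, -0.4, -0.38], [0.08, -0.08, -0.61, -0.45, 0.08]]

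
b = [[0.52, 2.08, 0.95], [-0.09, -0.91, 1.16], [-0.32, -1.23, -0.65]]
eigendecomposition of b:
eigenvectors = [[0.97+0.00j, 0.75+0.00j, 0.75-0.00j], [-0.21+0.00j, -0.17+0.44j, (-0.17-0.44j)], [-0.09+0.00j, -0.45-0.02j, (-0.45+0.02j)]]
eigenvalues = [(-0.01+0j), (-0.52+1.19j), (-0.52-1.19j)]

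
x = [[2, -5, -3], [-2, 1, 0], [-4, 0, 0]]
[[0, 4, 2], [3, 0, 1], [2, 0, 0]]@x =[[-16, 4, 0], [2, -15, -9], [4, -10, -6]]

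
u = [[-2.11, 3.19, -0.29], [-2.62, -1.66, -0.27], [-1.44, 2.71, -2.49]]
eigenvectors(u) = [[0.59+0.00j,(0.59-0j),(-0.09+0j)], [(0.05+0.57j),(0.05-0.57j),0.09+0.00j], [(0.48+0.31j),0.48-0.31j,0.99+0.00j]]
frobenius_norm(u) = 6.33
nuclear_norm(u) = 10.02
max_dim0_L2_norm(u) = 4.5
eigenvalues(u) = [(-2.07+2.92j), (-2.07-2.92j), (-2.12+0j)]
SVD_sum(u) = [[-1.75, 2.88, -1.39], [-0.03, 0.04, -0.02], [-1.82, 2.99, -1.44]] + [[-0.05, -0.03, -0.0],[-2.61, -1.68, -0.19],[0.09, 0.06, 0.01]] + [[-0.3, 0.34, 1.10], [0.02, -0.02, -0.06], [0.29, -0.33, -1.06]]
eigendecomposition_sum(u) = [[-0.99+1.35j, (1.65+1.06j), -0.24+0.02j], [(-1.38-0.83j), (-0.88+1.68j), (-0.04-0.23j)], [-1.52+0.58j, (0.78+1.74j), (-0.2-0.11j)]] + [[(-0.99-1.35j), 1.65-1.06j, (-0.24-0.02j)], [-1.38+0.83j, -0.88-1.68j, -0.04+0.23j], [-1.52-0.58j, 0.78-1.74j, -0.20+0.11j]] + [[(-0.14-0j), (-0.1-0j), 0.18+0.00j],[0.15+0.00j, 0.10+0.00j, (-0.19-0j)],[(1.6+0j), (1.15+0j), (-2.08-0j)]]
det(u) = -27.08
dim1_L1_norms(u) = [5.59, 4.55, 6.64]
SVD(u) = [[-0.69,  -0.02,  -0.72], [-0.01,  -1.00,  0.04], [-0.72,  0.03,  0.69]] @ diag([5.2517110615992255, 3.114634539428464, 1.655772511933801]) @ [[0.48, -0.79, 0.38], [0.84, 0.54, 0.06], [0.25, -0.29, -0.92]]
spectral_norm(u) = 5.25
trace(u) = -6.26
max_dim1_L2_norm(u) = 3.95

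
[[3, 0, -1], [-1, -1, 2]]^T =[[3, -1], [0, -1], [-1, 2]]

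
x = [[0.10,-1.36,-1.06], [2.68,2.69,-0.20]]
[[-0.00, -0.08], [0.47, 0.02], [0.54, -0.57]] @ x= [[-0.21, -0.22, 0.02],[0.1, -0.59, -0.50],[-1.47, -2.27, -0.46]]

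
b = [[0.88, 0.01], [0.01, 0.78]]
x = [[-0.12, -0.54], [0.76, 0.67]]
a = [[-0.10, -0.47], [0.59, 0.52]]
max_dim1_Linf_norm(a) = 0.59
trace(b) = 1.66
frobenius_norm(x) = 1.15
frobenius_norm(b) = 1.18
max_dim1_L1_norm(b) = 0.89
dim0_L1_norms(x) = [0.88, 1.21]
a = b @ x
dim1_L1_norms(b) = [0.89, 0.79]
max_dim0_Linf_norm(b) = 0.88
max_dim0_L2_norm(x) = 0.86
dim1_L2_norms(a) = [0.48, 0.79]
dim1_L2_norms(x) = [0.55, 1.01]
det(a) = 0.23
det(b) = 0.69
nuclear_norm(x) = 1.41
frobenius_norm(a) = 0.92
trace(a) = 0.42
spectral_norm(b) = 0.88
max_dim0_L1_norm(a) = 0.99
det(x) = 0.33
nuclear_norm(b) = 1.66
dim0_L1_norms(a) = [0.69, 0.99]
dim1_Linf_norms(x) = [0.54, 0.76]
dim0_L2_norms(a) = [0.6, 0.7]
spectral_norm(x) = 1.12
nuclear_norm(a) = 1.14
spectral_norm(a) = 0.89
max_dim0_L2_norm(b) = 0.88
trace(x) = 0.55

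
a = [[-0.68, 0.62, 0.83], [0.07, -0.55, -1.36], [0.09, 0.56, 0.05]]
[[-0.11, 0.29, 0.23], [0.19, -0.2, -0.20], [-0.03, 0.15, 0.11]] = a @ [[-0.02,  -0.14,  -0.08], [-0.03,  0.29,  0.20], [-0.13,  0.02,  0.06]]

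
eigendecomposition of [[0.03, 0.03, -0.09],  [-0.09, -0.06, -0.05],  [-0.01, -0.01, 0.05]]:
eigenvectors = [[0.37, -0.50, -0.80], [-0.93, 0.86, 0.44], [-0.07, 0.06, 0.4]]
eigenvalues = [-0.03, -0.01, 0.06]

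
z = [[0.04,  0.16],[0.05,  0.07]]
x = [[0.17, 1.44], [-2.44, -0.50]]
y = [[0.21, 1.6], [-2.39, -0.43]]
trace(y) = -0.22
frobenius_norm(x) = 2.88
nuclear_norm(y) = 4.00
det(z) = -0.01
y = x + z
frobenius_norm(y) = 2.92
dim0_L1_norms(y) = [2.6, 2.03]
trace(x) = -0.33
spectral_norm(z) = 0.18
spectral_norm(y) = 2.51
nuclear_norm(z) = 0.21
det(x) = 3.43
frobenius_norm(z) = 0.19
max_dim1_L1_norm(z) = 0.2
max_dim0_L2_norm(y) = 2.4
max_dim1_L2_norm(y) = 2.43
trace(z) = 0.11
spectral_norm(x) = 2.55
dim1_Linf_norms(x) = [1.44, 2.44]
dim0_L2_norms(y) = [2.4, 1.66]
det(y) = 3.73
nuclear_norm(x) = 3.89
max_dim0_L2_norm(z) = 0.17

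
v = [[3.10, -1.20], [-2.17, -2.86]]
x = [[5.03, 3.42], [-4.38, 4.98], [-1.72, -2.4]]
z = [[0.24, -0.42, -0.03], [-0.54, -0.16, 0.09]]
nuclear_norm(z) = 1.05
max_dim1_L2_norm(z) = 0.57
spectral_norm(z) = 0.60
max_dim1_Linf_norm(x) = 5.03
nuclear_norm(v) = 6.85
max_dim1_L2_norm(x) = 6.63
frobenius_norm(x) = 9.47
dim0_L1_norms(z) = [0.78, 0.58, 0.12]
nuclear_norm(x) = 13.39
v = z @ x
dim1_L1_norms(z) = [0.69, 0.79]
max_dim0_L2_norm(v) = 3.78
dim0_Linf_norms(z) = [0.54, 0.42, 0.09]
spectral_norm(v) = 3.92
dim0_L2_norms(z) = [0.59, 0.45, 0.09]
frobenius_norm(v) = 4.89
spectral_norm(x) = 6.89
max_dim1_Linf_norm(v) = 3.1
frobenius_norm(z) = 0.75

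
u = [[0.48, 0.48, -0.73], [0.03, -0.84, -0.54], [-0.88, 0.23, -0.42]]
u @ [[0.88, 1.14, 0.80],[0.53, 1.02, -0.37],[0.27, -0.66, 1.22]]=[[0.48,1.52,-0.68], [-0.56,-0.47,-0.32], [-0.77,-0.49,-1.30]]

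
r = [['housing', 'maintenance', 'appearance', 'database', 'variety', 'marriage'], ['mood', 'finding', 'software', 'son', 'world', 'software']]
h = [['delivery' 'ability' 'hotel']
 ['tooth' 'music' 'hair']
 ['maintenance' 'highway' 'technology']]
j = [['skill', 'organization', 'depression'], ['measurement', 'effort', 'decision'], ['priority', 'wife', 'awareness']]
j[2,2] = 'awareness'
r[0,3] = 'database'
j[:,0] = ['skill', 'measurement', 'priority']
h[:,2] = ['hotel', 'hair', 'technology']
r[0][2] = 'appearance'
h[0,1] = 'ability'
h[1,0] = 'tooth'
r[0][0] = 'housing'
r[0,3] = 'database'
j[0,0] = 'skill'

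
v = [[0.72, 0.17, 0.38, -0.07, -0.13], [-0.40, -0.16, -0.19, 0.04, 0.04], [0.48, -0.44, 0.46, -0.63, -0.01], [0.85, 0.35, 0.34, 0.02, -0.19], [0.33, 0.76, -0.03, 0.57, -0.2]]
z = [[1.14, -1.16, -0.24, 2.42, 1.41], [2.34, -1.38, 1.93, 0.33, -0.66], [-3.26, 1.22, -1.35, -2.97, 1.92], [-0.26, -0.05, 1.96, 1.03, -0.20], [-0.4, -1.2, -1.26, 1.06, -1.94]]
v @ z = [[0.05, -0.45, -0.33, 0.46, 1.9], [-0.24, 0.40, 0.07, -0.37, -0.91], [-1.81, 0.66, -2.81, -1.01, 2.00], [0.75, -0.83, 0.29, 0.98, 1.98], [2.18, -1.26, 2.80, 1.51, 0.18]]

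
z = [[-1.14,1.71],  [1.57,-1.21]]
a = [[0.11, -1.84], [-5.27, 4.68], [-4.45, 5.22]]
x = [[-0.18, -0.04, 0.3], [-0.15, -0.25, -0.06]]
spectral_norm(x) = 0.36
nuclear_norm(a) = 11.29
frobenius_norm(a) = 10.01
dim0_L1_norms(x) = [0.33, 0.29, 0.36]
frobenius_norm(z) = 2.86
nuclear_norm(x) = 0.65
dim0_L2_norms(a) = [6.9, 7.25]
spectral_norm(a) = 9.91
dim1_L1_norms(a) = [1.95, 9.95, 9.67]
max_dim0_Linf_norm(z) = 1.71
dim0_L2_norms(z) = [1.94, 2.09]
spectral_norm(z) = 2.82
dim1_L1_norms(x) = [0.52, 0.46]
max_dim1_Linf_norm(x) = 0.3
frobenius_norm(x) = 0.46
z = x @ a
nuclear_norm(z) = 3.28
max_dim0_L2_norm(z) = 2.09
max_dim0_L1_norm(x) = 0.36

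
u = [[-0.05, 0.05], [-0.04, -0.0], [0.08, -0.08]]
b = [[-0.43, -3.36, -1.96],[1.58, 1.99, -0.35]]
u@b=[[0.10, 0.27, 0.08], [0.02, 0.13, 0.08], [-0.16, -0.43, -0.13]]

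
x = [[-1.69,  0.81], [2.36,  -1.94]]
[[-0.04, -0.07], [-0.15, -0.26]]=x@ [[0.15,0.26], [0.26,0.45]]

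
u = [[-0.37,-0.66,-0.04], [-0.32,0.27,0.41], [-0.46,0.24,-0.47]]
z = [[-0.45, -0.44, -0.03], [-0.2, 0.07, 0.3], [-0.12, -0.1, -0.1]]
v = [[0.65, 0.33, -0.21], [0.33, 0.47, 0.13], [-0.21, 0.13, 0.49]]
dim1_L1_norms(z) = [0.92, 0.57, 0.32]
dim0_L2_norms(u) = [0.67, 0.75, 0.62]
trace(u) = -0.57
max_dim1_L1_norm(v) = 1.19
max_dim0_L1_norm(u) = 1.17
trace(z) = -0.48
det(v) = 0.05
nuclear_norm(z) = 1.08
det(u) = 0.31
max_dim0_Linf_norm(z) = 0.45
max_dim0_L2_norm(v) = 0.76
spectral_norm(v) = 0.92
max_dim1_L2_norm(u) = 0.76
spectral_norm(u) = 0.78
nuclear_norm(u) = 2.04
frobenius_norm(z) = 0.75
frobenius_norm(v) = 1.11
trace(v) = 1.61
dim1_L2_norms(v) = [0.76, 0.59, 0.55]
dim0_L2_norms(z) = [0.51, 0.46, 0.32]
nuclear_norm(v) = 1.61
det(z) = 0.01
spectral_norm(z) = 0.66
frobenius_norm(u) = 1.19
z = u @ v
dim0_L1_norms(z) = [0.77, 0.61, 0.43]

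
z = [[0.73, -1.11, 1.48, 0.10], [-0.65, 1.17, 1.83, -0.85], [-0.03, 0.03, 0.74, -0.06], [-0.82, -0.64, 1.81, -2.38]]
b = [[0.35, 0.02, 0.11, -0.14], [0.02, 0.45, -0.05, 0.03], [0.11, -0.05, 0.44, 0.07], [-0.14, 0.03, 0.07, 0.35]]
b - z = [[-0.38,1.13,-1.37,-0.24], [0.67,-0.72,-1.88,0.88], [0.14,-0.08,-0.30,0.13], [0.68,0.67,-1.74,2.73]]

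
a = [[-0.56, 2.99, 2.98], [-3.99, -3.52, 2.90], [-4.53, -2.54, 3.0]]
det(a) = -19.017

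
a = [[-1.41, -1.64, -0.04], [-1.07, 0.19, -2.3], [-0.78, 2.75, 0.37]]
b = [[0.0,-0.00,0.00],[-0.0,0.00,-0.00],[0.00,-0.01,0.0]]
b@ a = [[0.0,0.0,0.00], [0.00,0.0,0.00], [0.01,-0.0,0.02]]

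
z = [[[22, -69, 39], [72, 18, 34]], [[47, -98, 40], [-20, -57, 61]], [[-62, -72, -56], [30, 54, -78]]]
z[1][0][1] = -98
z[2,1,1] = 54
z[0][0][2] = 39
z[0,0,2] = 39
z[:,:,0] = [[22, 72], [47, -20], [-62, 30]]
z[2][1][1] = 54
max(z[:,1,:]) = 72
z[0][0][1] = -69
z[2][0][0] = -62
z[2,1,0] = 30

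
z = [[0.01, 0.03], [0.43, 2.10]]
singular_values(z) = [2.14, 0.0]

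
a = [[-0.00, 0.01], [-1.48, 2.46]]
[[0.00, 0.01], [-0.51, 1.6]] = a @ [[0.68,  0.2], [0.20,  0.77]]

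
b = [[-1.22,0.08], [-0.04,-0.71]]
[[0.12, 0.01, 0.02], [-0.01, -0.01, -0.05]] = b @ [[-0.1, -0.01, -0.01],[0.02, 0.02, 0.07]]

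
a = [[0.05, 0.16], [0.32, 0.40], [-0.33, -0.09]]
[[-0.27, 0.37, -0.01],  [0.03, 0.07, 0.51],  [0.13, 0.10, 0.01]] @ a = [[0.11, 0.11], [-0.14, -0.01], [0.04, 0.06]]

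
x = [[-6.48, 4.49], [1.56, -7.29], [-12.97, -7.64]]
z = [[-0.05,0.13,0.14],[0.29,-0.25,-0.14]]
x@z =[[1.63, -1.96, -1.54], [-2.19, 2.03, 1.24], [-1.57, 0.22, -0.75]]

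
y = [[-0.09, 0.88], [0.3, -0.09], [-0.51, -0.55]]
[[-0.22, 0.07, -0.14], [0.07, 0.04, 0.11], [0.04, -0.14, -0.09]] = y @ [[0.16, 0.16, 0.32], [-0.23, 0.10, -0.13]]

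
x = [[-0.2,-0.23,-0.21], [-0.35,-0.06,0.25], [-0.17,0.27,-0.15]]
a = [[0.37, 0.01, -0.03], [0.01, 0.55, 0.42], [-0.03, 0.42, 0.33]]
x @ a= [[-0.07, -0.22, -0.16], [-0.14, 0.07, 0.07], [-0.06, 0.08, 0.07]]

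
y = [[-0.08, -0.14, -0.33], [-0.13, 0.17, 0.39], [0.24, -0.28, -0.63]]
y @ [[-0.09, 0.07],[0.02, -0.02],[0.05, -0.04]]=[[-0.01, 0.01], [0.03, -0.03], [-0.06, 0.05]]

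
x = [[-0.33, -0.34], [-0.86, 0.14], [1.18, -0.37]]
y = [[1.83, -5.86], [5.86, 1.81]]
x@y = [[-2.6, 1.32], [-0.75, 5.29], [-0.01, -7.58]]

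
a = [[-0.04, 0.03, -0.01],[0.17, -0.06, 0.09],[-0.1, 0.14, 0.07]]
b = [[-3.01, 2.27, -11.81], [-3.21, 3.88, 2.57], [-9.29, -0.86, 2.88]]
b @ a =[[1.69, -1.88, -0.59], [0.53, 0.03, 0.56], [-0.06, 0.18, 0.22]]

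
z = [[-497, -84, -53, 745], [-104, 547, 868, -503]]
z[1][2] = 868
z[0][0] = -497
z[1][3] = -503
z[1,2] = 868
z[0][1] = -84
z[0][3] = 745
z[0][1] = -84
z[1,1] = 547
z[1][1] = 547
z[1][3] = -503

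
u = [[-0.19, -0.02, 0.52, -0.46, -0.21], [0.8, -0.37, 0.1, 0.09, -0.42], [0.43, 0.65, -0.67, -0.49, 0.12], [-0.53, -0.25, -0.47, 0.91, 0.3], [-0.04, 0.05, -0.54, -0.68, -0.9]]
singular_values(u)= [1.66, 1.18, 0.95, 0.92, 0.0]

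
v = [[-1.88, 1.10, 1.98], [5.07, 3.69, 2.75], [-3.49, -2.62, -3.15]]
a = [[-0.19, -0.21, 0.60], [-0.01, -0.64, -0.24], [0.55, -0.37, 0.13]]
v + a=[[-2.07, 0.89, 2.58], [5.06, 3.05, 2.51], [-2.94, -2.99, -3.02]]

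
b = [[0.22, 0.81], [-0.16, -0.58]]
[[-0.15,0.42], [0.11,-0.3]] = b@[[-0.21, 0.58], [-0.13, 0.36]]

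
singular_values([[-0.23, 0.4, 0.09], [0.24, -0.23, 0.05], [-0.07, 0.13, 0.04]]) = [0.58, 0.12, 0.0]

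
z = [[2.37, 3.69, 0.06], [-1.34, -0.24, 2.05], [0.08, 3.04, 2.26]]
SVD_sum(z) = [[1.52, 3.74, 1.09],[-0.06, -0.15, -0.04],[1.21, 2.99, 0.87]] + [[0.76, 0.01, -1.09], [-1.4, -0.01, 2.01], [-1.03, -0.01, 1.47]] + [[0.09, -0.05, 0.06],[0.13, -0.08, 0.09],[-0.11, 0.06, -0.07]]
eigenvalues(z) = [(-0.7+0j), (2.54+0.16j), (2.54-0.16j)]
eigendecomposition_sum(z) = [[0.32+0.00j, 0.71-0.00j, (-0.5-0j)], [-0.27-0.00j, -0.60+0.00j, 0.42+0.00j], [(0.27+0j), (0.6-0j), -0.42-0.00j]] + [[(1.02+13.41j), (1.49-2.98j), 0.28-18.93j], [-0.53+0.52j, 0.18-0.04j, (0.81-0.66j)], [-0.10+9.43j, (1.22-1.99j), (1.34-13.21j)]] + [[1.02-13.41j, 1.49+2.98j, 0.28+18.93j], [(-0.53-0.52j), (0.18+0.04j), 0.81+0.66j], [(-0.1-9.43j), 1.22+1.99j, (1.34+13.21j)]]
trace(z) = 4.39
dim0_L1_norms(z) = [3.79, 6.97, 4.37]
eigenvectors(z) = [[-0.64+0.00j, 0.82+0.00j, (0.82-0j)], [(0.54+0j), 0.03+0.03j, (0.03-0.03j)], [(-0.54+0j), (0.57+0.05j), (0.57-0.05j)]]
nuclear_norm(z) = 8.92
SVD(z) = [[-0.78, 0.4, -0.48], [0.03, -0.74, -0.67], [-0.62, -0.54, 0.56]] @ diag([5.349304955539517, 3.311763638721062, 0.2550648817172233]) @ [[-0.36, -0.89, -0.26], [0.57, 0.01, -0.82], [-0.73, 0.45, -0.51]]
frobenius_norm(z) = 6.30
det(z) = -4.52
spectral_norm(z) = 5.35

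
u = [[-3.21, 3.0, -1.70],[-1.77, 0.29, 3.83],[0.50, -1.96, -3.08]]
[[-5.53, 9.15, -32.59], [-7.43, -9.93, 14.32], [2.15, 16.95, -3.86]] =u@[[2.78, -3.7, 2.18], [0.73, -3.21, -5.60], [-0.71, -4.06, 5.17]]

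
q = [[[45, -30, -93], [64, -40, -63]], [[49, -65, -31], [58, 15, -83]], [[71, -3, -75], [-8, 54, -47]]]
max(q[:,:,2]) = -31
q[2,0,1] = -3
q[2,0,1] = -3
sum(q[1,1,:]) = -10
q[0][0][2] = -93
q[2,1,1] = 54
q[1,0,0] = 49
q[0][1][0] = 64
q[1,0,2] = -31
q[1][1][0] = 58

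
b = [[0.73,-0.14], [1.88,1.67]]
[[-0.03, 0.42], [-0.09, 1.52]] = b @[[-0.04, 0.62], [-0.01, 0.21]]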